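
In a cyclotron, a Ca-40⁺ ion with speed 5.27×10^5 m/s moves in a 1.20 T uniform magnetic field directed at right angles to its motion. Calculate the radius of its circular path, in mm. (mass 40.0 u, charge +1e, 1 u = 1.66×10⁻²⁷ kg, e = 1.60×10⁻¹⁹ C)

r ≈ 182 mm

The magnetic force provides the centripetal force: qvB = mv²/r, so r = mv/(qB).
r = (6.64×10^-26 kg)(5.27×10^5 m/s) / [(1×1.60×10^-19 C)(1.20 T)] = 0.182 m.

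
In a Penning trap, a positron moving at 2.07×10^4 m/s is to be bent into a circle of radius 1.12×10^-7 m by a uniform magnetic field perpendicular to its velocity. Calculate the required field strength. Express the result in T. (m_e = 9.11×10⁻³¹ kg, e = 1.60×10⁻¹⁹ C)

qvB = mv²/r gives B = mv/(qr).
B = (9.11×10^-31)(2.07×10^4) / [(1×1.60×10^-19)(1.12×10^-7)] = 1.05 T.

B ≈ 1.05 T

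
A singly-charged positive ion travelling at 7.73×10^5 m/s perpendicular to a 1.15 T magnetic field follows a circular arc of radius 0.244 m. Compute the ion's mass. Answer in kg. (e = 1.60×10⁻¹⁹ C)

m ≈ 5.81×10^-26 kg

qvB = mv²/r ⇒ m = qBr/v.
m = (1×1.60×10^-19)(1.15)(0.244) / (7.73×10^5) = 5.81×10^-26 kg.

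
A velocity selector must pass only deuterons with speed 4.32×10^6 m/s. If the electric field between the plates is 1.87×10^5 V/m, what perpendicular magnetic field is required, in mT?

qE = qvB ⇒ B = E/v = (1.87×10^5) / (4.32×10^6) = 0.0433 T.

B ≈ 43.3 mT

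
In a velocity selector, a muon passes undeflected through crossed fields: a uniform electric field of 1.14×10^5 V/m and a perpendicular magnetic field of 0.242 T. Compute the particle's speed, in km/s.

v ≈ 471 km/s

For zero net force, qE = qvB, so v = E/B.
v = (1.14×10^5) / (0.242) = 4.71×10^5 m/s.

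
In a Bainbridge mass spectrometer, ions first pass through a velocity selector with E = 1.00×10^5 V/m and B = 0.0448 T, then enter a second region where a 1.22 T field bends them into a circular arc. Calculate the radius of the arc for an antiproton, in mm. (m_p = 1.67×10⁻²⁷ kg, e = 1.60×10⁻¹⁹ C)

The selector passes v = E/B = 1.00×10^5/0.0448 = 2.23×10^6 m/s.
In the deflection region, r = mv/(qB₂) = (1.67×10^-27)(2.23×10^6) / [(1×1.60×10^-19)(1.22)] = 0.0191 m.

r ≈ 19.1 mm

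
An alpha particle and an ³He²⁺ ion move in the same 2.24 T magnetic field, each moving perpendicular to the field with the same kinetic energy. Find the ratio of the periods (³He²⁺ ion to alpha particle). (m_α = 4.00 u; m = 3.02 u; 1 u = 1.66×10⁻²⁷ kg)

ratio ≈ 0.755

T = 2πm/(qB) is independent of speed, so T₂/T₁ = (m₂/q₂)/(m₁/q₁).
T_{³He²⁺ ion}/T_{alpha particle} = (5.01×10^-27/2e) / (6.64×10^-27/2e) = 0.755.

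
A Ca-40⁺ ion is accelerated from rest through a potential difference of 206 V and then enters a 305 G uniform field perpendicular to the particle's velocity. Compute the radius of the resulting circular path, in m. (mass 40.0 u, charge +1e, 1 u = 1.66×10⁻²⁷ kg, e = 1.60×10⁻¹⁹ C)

The kinetic energy gained is K = qV = (1×1.60×10^-19)(206) = 3.30×10^-17 J.
v = √(2K/m) = 3.15×10^4 m/s.
r = mv/(qB) = (6.64×10^-26)(3.15×10^4) / [(1×1.60×10^-19)(0.0305)] = 0.429 m.

r ≈ 0.429 m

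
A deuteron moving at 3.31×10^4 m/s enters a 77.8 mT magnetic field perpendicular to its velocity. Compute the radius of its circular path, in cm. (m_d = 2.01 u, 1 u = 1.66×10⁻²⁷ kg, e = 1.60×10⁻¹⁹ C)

The magnetic force provides the centripetal force: qvB = mv²/r, so r = mv/(qB).
r = (3.34×10^-27 kg)(3.31×10^4 m/s) / [(1×1.60×10^-19 C)(0.0778 T)] = 8.87×10^-3 m.

r ≈ 0.887 cm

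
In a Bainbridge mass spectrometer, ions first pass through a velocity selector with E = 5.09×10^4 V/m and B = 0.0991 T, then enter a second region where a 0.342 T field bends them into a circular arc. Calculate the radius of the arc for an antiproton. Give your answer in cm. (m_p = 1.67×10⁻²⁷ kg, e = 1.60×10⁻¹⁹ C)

r ≈ 1.57 cm

The selector passes v = E/B = 5.09×10^4/0.0991 = 5.14×10^5 m/s.
In the deflection region, r = mv/(qB₂) = (1.67×10^-27)(5.14×10^5) / [(1×1.60×10^-19)(0.342)] = 0.0157 m.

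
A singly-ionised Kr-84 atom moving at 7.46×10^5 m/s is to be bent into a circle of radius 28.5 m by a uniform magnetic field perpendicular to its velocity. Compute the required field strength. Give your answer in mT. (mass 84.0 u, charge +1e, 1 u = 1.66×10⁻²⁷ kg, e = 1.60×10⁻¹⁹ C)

qvB = mv²/r gives B = mv/(qr).
B = (1.39×10^-25)(7.46×10^5) / [(1×1.60×10^-19)(28.5)] = 0.0228 T.

B ≈ 22.8 mT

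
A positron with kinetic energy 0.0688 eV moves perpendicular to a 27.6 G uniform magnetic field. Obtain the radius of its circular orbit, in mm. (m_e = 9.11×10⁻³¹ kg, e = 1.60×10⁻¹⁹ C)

Convert the energy: K = 0.0688 eV = 1.10×10^-20 J.
v = √(2K/m) = √(2·1.10×10^-20/9.11×10^-31) = 1.55×10^5 m/s.
r = mv/(qB) = (9.11×10^-31)(1.55×10^5) / [(1×1.60×10^-19)(2.76×10^-3)] = 3.21×10^-4 m.

r ≈ 0.321 mm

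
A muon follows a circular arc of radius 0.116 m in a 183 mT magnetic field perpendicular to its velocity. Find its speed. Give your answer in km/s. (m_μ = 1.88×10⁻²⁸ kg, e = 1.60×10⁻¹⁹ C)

v ≈ 18100 km/s

From qvB = mv²/r, v = qBr/m.
v = (1×1.60×10^-19)(0.183)(0.116) / (1.88×10^-28) = 1.81×10^7 m/s.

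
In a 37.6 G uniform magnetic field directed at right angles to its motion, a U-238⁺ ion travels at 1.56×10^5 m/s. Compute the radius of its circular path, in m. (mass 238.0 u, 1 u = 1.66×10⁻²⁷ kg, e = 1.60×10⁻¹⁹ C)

The magnetic force provides the centripetal force: qvB = mv²/r, so r = mv/(qB).
r = (3.95×10^-25 kg)(1.56×10^5 m/s) / [(1×1.60×10^-19 C)(3.76×10^-3 T)] = 102 m.

r ≈ 102 m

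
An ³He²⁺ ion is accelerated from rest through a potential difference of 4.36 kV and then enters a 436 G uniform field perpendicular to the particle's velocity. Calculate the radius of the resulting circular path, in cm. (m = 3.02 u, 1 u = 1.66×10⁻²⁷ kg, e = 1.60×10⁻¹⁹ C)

The kinetic energy gained is K = qV = (2×1.60×10^-19)(4360) = 1.40×10^-15 J.
v = √(2K/m) = 7.46×10^5 m/s.
r = mv/(qB) = (5.01×10^-27)(7.46×10^5) / [(2×1.60×10^-19)(0.0436)] = 0.268 m.

r ≈ 26.8 cm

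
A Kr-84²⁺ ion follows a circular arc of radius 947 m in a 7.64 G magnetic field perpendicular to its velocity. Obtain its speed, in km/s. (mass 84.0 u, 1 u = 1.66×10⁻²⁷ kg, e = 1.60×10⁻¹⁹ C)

v ≈ 1660 km/s

From qvB = mv²/r, v = qBr/m.
v = (2×1.60×10^-19)(7.64×10^-4)(947) / (1.39×10^-25) = 1.66×10^6 m/s.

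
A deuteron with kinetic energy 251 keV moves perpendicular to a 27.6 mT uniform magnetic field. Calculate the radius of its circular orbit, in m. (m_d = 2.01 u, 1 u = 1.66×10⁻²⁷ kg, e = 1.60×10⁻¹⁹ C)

r ≈ 3.71 m

Convert the energy: K = 251 keV = 4.02×10^-14 J.
v = √(2K/m) = √(2·4.02×10^-14/3.34×10^-27) = 4.91×10^6 m/s.
r = mv/(qB) = (3.34×10^-27)(4.91×10^6) / [(1×1.60×10^-19)(0.0276)] = 3.71 m.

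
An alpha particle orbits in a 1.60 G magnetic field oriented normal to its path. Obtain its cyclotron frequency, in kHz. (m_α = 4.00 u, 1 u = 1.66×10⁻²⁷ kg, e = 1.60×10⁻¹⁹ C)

f = qB/(2πm) = (2×1.60×10^-19)(1.60×10^-4) / [2π(6.64×10^-27)] = 1230 Hz.

f ≈ 1.23 kHz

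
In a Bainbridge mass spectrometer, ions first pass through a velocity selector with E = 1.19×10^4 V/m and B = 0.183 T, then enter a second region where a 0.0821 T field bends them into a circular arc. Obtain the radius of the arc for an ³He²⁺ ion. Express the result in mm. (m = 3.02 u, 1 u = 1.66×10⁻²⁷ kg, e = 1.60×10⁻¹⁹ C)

The selector passes v = E/B = 1.19×10^4/0.183 = 6.50×10^4 m/s.
In the deflection region, r = mv/(qB₂) = (5.01×10^-27)(6.50×10^4) / [(2×1.60×10^-19)(0.0821)] = 0.0124 m.

r ≈ 12.4 mm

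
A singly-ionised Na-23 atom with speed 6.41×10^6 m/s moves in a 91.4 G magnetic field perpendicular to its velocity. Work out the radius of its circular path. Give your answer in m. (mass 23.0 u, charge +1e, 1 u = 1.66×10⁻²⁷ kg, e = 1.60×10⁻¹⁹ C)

The magnetic force provides the centripetal force: qvB = mv²/r, so r = mv/(qB).
r = (3.82×10^-26 kg)(6.41×10^6 m/s) / [(1×1.60×10^-19 C)(9.14×10^-3 T)] = 167 m.

r ≈ 167 m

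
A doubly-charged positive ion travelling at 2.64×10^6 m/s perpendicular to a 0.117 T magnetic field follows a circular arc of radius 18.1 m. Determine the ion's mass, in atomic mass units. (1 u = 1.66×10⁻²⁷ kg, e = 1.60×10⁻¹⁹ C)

m ≈ 155 u

qvB = mv²/r ⇒ m = qBr/v.
m = (2×1.60×10^-19)(0.117)(18.1) / (2.64×10^6) = 2.57×10^-25 kg = 155 u.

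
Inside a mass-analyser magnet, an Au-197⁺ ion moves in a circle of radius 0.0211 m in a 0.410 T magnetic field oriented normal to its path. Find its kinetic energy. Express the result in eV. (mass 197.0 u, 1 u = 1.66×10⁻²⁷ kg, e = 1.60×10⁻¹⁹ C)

K ≈ 18.3 eV

v = qBr/m = (1×1.60×10^-19)(0.410)(0.0211) / (3.27×10^-25) = 4230 m/s.
K = ½mv² = 0.5·(3.27×10^-25)·(4230)² = 2.93×10^-18 J = 18.3 eV.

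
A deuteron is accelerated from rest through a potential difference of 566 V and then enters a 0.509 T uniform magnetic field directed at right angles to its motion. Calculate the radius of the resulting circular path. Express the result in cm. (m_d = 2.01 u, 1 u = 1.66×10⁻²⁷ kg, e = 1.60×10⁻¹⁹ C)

The kinetic energy gained is K = qV = (1×1.60×10^-19)(566) = 9.06×10^-17 J.
v = √(2K/m) = 2.33×10^5 m/s.
r = mv/(qB) = (3.34×10^-27)(2.33×10^5) / [(1×1.60×10^-19)(0.509)] = 9.55×10^-3 m.

r ≈ 0.955 cm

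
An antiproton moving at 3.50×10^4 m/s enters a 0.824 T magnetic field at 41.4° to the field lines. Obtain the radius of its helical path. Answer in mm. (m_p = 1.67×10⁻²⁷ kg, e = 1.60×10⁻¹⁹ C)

Only the perpendicular component v⊥ = v sin41.4° = 2.31×10^4 m/s is bent by the field.
r = m v⊥ /(qB) = (1.67×10^-27)(2.31×10^4) / [(1×1.60×10^-19)(0.824)] = 2.93×10^-4 m.

r ≈ 0.293 mm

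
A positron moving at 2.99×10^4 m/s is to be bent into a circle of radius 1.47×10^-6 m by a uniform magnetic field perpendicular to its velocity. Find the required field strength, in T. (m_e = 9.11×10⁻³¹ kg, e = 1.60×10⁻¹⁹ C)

B ≈ 0.116 T

qvB = mv²/r gives B = mv/(qr).
B = (9.11×10^-31)(2.99×10^4) / [(1×1.60×10^-19)(1.47×10^-6)] = 0.116 T.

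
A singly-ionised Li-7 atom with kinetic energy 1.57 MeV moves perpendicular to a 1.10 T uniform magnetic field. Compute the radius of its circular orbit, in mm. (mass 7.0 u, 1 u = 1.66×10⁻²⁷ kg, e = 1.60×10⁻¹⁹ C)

r ≈ 434 mm

Convert the energy: K = 1.57 MeV = 2.51×10^-13 J.
v = √(2K/m) = √(2·2.51×10^-13/1.16×10^-26) = 6.58×10^6 m/s.
r = mv/(qB) = (1.16×10^-26)(6.58×10^6) / [(1×1.60×10^-19)(1.10)] = 0.434 m.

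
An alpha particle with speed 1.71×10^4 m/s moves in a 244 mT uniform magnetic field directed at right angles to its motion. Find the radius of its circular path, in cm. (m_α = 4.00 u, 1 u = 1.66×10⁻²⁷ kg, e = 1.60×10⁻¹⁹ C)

r ≈ 0.145 cm

The magnetic force provides the centripetal force: qvB = mv²/r, so r = mv/(qB).
r = (6.64×10^-27 kg)(1.71×10^4 m/s) / [(2×1.60×10^-19 C)(0.244 T)] = 1.45×10^-3 m.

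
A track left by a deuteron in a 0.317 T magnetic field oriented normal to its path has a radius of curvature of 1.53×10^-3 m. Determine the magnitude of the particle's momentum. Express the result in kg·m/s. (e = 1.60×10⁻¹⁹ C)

p ≈ 7.76×10^-23 kg·m/s

Since qvB = mv²/r, the momentum p = mv = qBr.
p = (1×1.60×10^-19)(0.317)(1.53×10^-3) = 7.76×10^-23 kg·m/s.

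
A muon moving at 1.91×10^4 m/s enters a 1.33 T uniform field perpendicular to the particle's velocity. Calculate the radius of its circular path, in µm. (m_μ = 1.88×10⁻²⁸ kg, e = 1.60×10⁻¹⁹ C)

The magnetic force provides the centripetal force: qvB = mv²/r, so r = mv/(qB).
r = (1.88×10^-28 kg)(1.91×10^4 m/s) / [(1×1.60×10^-19 C)(1.33 T)] = 1.69×10^-5 m.

r ≈ 16.9 µm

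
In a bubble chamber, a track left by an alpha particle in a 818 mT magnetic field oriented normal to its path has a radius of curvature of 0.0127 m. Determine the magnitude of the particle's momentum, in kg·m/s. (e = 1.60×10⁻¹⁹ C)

Since qvB = mv²/r, the momentum p = mv = qBr.
p = (2×1.60×10^-19)(0.818)(0.0127) = 3.32×10^-21 kg·m/s.

p ≈ 3.32×10^-21 kg·m/s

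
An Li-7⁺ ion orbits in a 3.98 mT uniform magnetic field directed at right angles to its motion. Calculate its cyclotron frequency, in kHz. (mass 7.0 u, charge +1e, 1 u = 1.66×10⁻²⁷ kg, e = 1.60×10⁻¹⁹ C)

f = qB/(2πm) = (1×1.60×10^-19)(3.98×10^-3) / [2π(1.16×10^-26)] = 8720 Hz.

f ≈ 8.72 kHz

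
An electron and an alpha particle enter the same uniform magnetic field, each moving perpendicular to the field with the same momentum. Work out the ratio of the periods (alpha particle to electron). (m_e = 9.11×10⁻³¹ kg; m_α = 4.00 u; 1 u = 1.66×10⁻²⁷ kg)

ratio ≈ 3640

T = 2πm/(qB) is independent of speed, so T₂/T₁ = (m₂/q₂)/(m₁/q₁).
T_{alpha particle}/T_{electron} = (6.64×10^-27/2e) / (9.11×10^-31/1e) = 3640.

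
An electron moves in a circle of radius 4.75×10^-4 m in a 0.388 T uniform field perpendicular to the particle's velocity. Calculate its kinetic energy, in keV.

K ≈ 2.98 keV

v = qBr/m = (1×1.60×10^-19)(0.388)(4.75×10^-4) / (9.11×10^-31) = 3.24×10^7 m/s.
K = ½mv² = 0.5·(9.11×10^-31)·(3.24×10^7)² = 4.77×10^-16 J = 2.98 keV.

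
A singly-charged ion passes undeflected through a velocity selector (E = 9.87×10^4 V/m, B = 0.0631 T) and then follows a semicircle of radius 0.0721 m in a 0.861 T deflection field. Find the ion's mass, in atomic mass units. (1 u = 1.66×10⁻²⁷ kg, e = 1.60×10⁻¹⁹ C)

v = E/B₁ = 1.56×10^6 m/s.
From r = mv/(qB₂), m = qB₂r/v = (1×1.60×10^-19)(0.861)(0.0721) / (1.56×10^6) = 6.35×10^-27 kg.
In atomic mass units: m = 6.35×10^-27 / 1.66×10^-27 = 3.83 u.

m ≈ 3.83 u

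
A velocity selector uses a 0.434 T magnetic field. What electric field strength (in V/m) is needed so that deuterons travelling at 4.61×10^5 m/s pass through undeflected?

qE = qvB ⇒ E = vB = (4.61×10^5)(0.434) = 2.00×10^5 V/m.

E ≈ 2.00×10^5 V/m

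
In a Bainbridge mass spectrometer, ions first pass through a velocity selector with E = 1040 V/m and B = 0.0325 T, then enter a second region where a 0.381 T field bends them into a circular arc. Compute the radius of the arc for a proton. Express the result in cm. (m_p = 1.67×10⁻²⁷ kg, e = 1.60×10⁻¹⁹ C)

The selector passes v = E/B = 1040/0.0325 = 3.20×10^4 m/s.
In the deflection region, r = mv/(qB₂) = (1.67×10^-27)(3.20×10^4) / [(1×1.60×10^-19)(0.381)] = 8.77×10^-4 m.

r ≈ 0.0877 cm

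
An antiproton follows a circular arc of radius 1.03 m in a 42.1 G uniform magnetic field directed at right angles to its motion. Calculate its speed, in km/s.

v ≈ 415 km/s

From qvB = mv²/r, v = qBr/m.
v = (1×1.60×10^-19)(4.21×10^-3)(1.03) / (1.67×10^-27) = 4.15×10^5 m/s.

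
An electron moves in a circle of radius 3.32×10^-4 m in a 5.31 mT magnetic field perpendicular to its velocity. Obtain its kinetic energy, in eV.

v = qBr/m = (1×1.60×10^-19)(5.31×10^-3)(3.32×10^-4) / (9.11×10^-31) = 3.10×10^5 m/s.
K = ½mv² = 0.5·(9.11×10^-31)·(3.10×10^5)² = 4.37×10^-20 J = 0.273 eV.

K ≈ 0.273 eV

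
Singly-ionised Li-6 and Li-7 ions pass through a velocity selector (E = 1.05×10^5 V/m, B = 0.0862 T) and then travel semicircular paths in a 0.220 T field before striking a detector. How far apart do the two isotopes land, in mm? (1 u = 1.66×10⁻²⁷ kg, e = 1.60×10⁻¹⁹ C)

Both emerge at v = E/B₁ = 1.22×10^6 m/s.
r = mv/(qB₂), so r₁ = 0.3447 m and r₂ = 0.4021 m, giving Δr = 0.0574 m.
After a semicircle each ion lands a diameter 2r from the entry slit, so the separation is 2Δr = 0.115 m.

Δd ≈ 115 mm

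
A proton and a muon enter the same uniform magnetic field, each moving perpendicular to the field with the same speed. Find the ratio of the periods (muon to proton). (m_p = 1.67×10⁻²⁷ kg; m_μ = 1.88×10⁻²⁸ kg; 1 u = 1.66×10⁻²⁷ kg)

ratio ≈ 0.113

T = 2πm/(qB) is independent of speed, so T₂/T₁ = (m₂/q₂)/(m₁/q₁).
T_{muon}/T_{proton} = (1.88×10^-28/1e) / (1.67×10^-27/1e) = 0.113.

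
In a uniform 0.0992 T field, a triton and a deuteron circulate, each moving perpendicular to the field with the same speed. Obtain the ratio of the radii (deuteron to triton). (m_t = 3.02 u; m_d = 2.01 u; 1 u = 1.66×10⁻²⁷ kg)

ratio ≈ 0.666

r = mv/(qB) ⇒ at equal v, r ∝ m/q.
r_{deuteron}/r_{triton} = 0.666.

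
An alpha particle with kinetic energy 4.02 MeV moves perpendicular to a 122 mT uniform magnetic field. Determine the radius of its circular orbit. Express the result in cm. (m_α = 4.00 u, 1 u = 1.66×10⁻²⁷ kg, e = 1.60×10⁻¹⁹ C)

r ≈ 237 cm

Convert the energy: K = 4.02 MeV = 6.43×10^-13 J.
v = √(2K/m) = √(2·6.43×10^-13/6.64×10^-27) = 1.39×10^7 m/s.
r = mv/(qB) = (6.64×10^-27)(1.39×10^7) / [(2×1.60×10^-19)(0.122)] = 2.37 m.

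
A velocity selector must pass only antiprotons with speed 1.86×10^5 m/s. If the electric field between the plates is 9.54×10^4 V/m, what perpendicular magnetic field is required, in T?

qE = qvB ⇒ B = E/v = (9.54×10^4) / (1.86×10^5) = 0.513 T.

B ≈ 0.513 T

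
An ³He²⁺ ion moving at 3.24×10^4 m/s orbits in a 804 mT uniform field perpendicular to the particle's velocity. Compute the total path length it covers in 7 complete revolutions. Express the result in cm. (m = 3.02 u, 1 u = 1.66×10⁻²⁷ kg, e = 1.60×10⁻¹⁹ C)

L ≈ 2.78 cm

r = mv/(qB) = 6.31×10^-4 m, so one revolution covers 2πr = 3.97×10^-3 m.
In 7 revolutions: L = 7·2πr = 0.0278 m.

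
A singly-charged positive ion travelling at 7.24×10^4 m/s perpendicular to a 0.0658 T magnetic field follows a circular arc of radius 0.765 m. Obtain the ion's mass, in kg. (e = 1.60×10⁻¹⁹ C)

qvB = mv²/r ⇒ m = qBr/v.
m = (1×1.60×10^-19)(0.0658)(0.765) / (7.24×10^4) = 1.11×10^-25 kg.

m ≈ 1.11×10^-25 kg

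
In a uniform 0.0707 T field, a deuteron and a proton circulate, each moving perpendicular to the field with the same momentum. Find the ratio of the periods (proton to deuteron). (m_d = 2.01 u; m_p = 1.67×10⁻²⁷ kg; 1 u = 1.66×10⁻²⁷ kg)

T = 2πm/(qB) is independent of speed, so T₂/T₁ = (m₂/q₂)/(m₁/q₁).
T_{proton}/T_{deuteron} = (1.67×10^-27/1e) / (3.34×10^-27/1e) = 0.501.

ratio ≈ 0.501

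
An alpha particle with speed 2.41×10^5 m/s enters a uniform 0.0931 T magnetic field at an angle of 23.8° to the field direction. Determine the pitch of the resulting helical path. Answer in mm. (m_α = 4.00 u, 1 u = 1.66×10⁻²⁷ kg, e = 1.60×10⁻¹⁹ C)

pitch ≈ 309 mm

The velocity component along B is v∥ = v cos23.8° = 2.21×10^5 m/s.
The cyclotron period T = 2πm/(qB) = 1.40×10^-6 s is set by m, q, B alone.
Pitch = v∥·T = (2.21×10^5)(1.40×10^-6) = 0.309 m.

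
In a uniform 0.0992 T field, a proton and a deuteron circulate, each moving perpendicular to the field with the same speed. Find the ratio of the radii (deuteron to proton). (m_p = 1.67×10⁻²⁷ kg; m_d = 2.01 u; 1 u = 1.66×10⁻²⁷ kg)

r = mv/(qB) ⇒ at equal v, r ∝ m/q.
r_{deuteron}/r_{proton} = 2.00.

ratio ≈ 2.00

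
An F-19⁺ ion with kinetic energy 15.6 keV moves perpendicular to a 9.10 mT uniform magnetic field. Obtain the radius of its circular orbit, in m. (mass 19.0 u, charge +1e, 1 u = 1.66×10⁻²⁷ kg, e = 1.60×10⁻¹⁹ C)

Convert the energy: K = 15.6 keV = 2.50×10^-15 J.
v = √(2K/m) = √(2·2.50×10^-15/3.15×10^-26) = 3.98×10^5 m/s.
r = mv/(qB) = (3.15×10^-26)(3.98×10^5) / [(1×1.60×10^-19)(9.10×10^-3)] = 8.62 m.

r ≈ 8.62 m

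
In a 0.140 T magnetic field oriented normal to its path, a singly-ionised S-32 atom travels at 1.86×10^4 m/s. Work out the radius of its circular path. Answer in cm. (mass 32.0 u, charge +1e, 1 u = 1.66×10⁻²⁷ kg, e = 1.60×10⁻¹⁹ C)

The magnetic force provides the centripetal force: qvB = mv²/r, so r = mv/(qB).
r = (5.31×10^-26 kg)(1.86×10^4 m/s) / [(1×1.60×10^-19 C)(0.140 T)] = 0.0441 m.

r ≈ 4.41 cm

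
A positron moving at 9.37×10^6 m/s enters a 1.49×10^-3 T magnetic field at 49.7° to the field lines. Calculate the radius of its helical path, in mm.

Only the perpendicular component v⊥ = v sin49.7° = 7.15×10^6 m/s is bent by the field.
r = m v⊥ /(qB) = (9.11×10^-31)(7.15×10^6) / [(1×1.60×10^-19)(1.49×10^-3)] = 0.0273 m.

r ≈ 27.3 mm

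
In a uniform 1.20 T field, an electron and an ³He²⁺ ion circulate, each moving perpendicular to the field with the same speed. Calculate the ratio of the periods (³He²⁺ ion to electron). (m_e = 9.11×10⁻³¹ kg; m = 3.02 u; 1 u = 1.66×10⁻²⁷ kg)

ratio ≈ 2750

T = 2πm/(qB) is independent of speed, so T₂/T₁ = (m₂/q₂)/(m₁/q₁).
T_{³He²⁺ ion}/T_{electron} = (5.01×10^-27/2e) / (9.11×10^-31/1e) = 2750.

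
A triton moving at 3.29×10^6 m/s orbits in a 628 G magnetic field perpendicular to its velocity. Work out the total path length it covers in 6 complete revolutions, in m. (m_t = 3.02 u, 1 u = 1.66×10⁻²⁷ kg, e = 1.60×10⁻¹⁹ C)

L ≈ 61.9 m

r = mv/(qB) = 1.64 m, so one revolution covers 2πr = 10.3 m.
In 6 revolutions: L = 6·2πr = 61.9 m.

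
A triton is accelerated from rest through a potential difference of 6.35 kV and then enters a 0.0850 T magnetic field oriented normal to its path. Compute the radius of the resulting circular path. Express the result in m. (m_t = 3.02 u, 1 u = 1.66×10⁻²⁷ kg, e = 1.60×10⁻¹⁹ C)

r ≈ 0.235 m

The kinetic energy gained is K = qV = (1×1.60×10^-19)(6350) = 1.02×10^-15 J.
v = √(2K/m) = 6.37×10^5 m/s.
r = mv/(qB) = (5.01×10^-27)(6.37×10^5) / [(1×1.60×10^-19)(0.0850)] = 0.235 m.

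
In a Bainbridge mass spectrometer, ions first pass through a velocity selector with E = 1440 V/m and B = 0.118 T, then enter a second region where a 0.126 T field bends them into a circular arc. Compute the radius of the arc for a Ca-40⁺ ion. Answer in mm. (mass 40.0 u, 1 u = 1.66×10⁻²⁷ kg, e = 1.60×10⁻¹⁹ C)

r ≈ 40.2 mm

The selector passes v = E/B = 1440/0.118 = 1.22×10^4 m/s.
In the deflection region, r = mv/(qB₂) = (6.64×10^-26)(1.22×10^4) / [(1×1.60×10^-19)(0.126)] = 0.0402 m.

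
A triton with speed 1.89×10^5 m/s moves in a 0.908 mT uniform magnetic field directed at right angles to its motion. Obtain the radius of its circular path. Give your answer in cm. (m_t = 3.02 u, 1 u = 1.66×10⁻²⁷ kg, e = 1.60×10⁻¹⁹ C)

The magnetic force provides the centripetal force: qvB = mv²/r, so r = mv/(qB).
r = (5.01×10^-27 kg)(1.89×10^5 m/s) / [(1×1.60×10^-19 C)(9.08×10^-4 T)] = 6.52 m.

r ≈ 652 cm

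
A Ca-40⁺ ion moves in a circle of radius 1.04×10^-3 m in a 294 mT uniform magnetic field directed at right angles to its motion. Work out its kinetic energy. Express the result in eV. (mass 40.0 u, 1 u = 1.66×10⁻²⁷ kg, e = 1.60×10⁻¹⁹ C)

v = qBr/m = (1×1.60×10^-19)(0.294)(1.04×10^-3) / (6.64×10^-26) = 737 m/s.
K = ½mv² = 0.5·(6.64×10^-26)·(737)² = 1.80×10^-20 J = 0.113 eV.

K ≈ 0.113 eV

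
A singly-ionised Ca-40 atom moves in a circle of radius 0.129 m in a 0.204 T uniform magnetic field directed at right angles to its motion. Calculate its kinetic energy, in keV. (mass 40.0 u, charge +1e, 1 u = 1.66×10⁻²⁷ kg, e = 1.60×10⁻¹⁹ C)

v = qBr/m = (1×1.60×10^-19)(0.204)(0.129) / (6.64×10^-26) = 6.34×10^4 m/s.
K = ½mv² = 0.5·(6.64×10^-26)·(6.34×10^4)² = 1.34×10^-16 J = 0.834 keV.

K ≈ 0.834 keV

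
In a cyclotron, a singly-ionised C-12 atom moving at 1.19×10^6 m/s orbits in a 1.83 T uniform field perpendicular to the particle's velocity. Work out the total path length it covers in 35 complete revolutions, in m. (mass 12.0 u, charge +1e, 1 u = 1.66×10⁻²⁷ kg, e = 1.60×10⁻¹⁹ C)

L ≈ 17.8 m

r = mv/(qB) = 0.0810 m, so one revolution covers 2πr = 0.509 m.
In 35 revolutions: L = 35·2πr = 17.8 m.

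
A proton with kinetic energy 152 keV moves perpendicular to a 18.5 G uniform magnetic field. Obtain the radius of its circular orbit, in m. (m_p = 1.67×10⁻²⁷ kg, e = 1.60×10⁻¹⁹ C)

r ≈ 30.4 m

Convert the energy: K = 152 keV = 2.43×10^-14 J.
v = √(2K/m) = √(2·2.43×10^-14/1.67×10^-27) = 5.40×10^6 m/s.
r = mv/(qB) = (1.67×10^-27)(5.40×10^6) / [(1×1.60×10^-19)(1.85×10^-3)] = 30.4 m.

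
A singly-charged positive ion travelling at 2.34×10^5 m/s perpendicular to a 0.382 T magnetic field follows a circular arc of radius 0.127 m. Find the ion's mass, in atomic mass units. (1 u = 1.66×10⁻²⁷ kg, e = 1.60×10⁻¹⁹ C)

qvB = mv²/r ⇒ m = qBr/v.
m = (1×1.60×10^-19)(0.382)(0.127) / (2.34×10^5) = 3.32×10^-26 kg = 20.0 u.

m ≈ 20.0 u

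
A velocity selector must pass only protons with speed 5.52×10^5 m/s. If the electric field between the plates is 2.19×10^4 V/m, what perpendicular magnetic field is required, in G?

qE = qvB ⇒ B = E/v = (2.19×10^4) / (5.52×10^5) = 0.0397 T.

B ≈ 397 G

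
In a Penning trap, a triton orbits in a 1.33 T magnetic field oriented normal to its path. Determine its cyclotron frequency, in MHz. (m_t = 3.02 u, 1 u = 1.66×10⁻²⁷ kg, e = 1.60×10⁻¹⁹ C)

f = qB/(2πm) = (1×1.60×10^-19)(1.33) / [2π(5.01×10^-27)] = 6.76×10^6 Hz.

f ≈ 6.76 MHz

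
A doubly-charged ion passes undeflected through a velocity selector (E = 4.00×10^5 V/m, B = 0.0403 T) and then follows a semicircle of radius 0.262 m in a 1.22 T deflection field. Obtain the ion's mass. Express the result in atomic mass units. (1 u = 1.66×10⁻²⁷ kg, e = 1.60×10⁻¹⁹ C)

v = E/B₁ = 9.93×10^6 m/s.
From r = mv/(qB₂), m = qB₂r/v = (2×1.60×10^-19)(1.22)(0.262) / (9.93×10^6) = 1.03×10^-26 kg.
In atomic mass units: m = 1.03×10^-26 / 1.66×10^-27 = 6.21 u.

m ≈ 6.21 u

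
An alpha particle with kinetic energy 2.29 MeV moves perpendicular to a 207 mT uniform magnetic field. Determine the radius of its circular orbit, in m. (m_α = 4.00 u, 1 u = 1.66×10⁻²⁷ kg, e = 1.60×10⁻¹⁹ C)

r ≈ 1.05 m

Convert the energy: K = 2.29 MeV = 3.66×10^-13 J.
v = √(2K/m) = √(2·3.66×10^-13/6.64×10^-27) = 1.05×10^7 m/s.
r = mv/(qB) = (6.64×10^-27)(1.05×10^7) / [(2×1.60×10^-19)(0.207)] = 1.05 m.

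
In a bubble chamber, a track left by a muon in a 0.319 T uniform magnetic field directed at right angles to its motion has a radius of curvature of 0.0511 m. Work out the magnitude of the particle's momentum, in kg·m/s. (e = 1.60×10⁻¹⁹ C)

Since qvB = mv²/r, the momentum p = mv = qBr.
p = (1×1.60×10^-19)(0.319)(0.0511) = 2.61×10^-21 kg·m/s.

p ≈ 2.61×10^-21 kg·m/s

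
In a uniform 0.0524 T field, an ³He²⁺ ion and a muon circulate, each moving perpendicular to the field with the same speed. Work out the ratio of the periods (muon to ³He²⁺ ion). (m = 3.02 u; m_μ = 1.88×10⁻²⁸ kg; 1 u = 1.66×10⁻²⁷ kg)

ratio ≈ 0.0750

T = 2πm/(qB) is independent of speed, so T₂/T₁ = (m₂/q₂)/(m₁/q₁).
T_{muon}/T_{³He²⁺ ion} = (1.88×10^-28/1e) / (5.01×10^-27/2e) = 0.0750.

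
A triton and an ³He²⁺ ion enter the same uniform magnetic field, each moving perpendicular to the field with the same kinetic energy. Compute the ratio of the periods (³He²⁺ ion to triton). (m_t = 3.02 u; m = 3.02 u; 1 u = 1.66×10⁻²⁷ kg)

T = 2πm/(qB) is independent of speed, so T₂/T₁ = (m₂/q₂)/(m₁/q₁).
T_{³He²⁺ ion}/T_{triton} = (5.01×10^-27/2e) / (5.01×10^-27/1e) = 0.500.

ratio ≈ 0.500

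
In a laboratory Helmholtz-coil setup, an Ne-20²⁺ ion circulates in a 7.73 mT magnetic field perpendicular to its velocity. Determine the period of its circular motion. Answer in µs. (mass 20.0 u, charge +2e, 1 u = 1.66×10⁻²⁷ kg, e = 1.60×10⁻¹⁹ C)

The cyclotron period is independent of speed: T = 2πm/(qB).
T = 2π(3.32×10^-26) / [(2×1.60×10^-19)(7.73×10^-3)] = 8.43×10^-5 s.

T ≈ 84.3 µs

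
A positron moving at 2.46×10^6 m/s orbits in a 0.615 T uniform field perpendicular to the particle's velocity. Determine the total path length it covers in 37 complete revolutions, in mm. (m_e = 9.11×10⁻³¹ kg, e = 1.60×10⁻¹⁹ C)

r = mv/(qB) = 2.28×10^-5 m, so one revolution covers 2πr = 1.43×10^-4 m.
In 37 revolutions: L = 37·2πr = 5.29×10^-3 m.

L ≈ 5.29 mm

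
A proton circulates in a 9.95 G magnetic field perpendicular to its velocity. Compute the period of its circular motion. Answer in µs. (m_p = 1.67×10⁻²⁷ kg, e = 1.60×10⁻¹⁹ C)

T ≈ 65.9 µs

The cyclotron period is independent of speed: T = 2πm/(qB).
T = 2π(1.67×10^-27) / [(1×1.60×10^-19)(9.95×10^-4)] = 6.59×10^-5 s.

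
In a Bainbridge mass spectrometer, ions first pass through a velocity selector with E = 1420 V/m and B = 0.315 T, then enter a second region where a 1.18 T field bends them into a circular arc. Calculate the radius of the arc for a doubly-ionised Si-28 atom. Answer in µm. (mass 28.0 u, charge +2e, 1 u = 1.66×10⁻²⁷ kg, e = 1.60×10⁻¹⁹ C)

The selector passes v = E/B = 1420/0.315 = 4510 m/s.
In the deflection region, r = mv/(qB₂) = (4.65×10^-26)(4510) / [(2×1.60×10^-19)(1.18)] = 5.55×10^-4 m.

r ≈ 555 µm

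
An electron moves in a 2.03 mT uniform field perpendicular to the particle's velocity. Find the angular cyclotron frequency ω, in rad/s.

ω ≈ 3.57×10^8 rad/s

ω = qB/m = (1×1.60×10^-19)(2.03×10^-3) / (9.11×10^-31) = 3.57×10^8 rad/s.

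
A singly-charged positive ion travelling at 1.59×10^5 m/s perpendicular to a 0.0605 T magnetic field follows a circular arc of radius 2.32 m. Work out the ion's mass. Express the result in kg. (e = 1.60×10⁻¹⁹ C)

m ≈ 1.41×10^-25 kg

qvB = mv²/r ⇒ m = qBr/v.
m = (1×1.60×10^-19)(0.0605)(2.32) / (1.59×10^5) = 1.41×10^-25 kg.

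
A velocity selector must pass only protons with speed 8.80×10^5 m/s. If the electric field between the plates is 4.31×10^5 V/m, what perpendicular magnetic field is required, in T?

qE = qvB ⇒ B = E/v = (4.31×10^5) / (8.80×10^5) = 0.490 T.

B ≈ 0.490 T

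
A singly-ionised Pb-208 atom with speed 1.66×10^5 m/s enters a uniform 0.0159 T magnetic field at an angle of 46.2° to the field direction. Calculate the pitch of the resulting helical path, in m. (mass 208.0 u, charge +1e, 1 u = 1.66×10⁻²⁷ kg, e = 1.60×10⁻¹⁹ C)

The velocity component along B is v∥ = v cos46.2° = 1.15×10^5 m/s.
The cyclotron period T = 2πm/(qB) = 8.53×10^-4 s is set by m, q, B alone.
Pitch = v∥·T = (1.15×10^5)(8.53×10^-4) = 98.0 m.

pitch ≈ 98.0 m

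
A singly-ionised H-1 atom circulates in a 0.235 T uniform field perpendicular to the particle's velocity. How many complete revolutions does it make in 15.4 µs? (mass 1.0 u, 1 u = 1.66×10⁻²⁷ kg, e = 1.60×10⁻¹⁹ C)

N = 55

T = 2πm/(qB) = 2π(1.66×10^-27) / [(1×1.60×10^-19)(0.235)] = 2.7740×10^-7 s.
N = t/T = 1.54×10^-5 / 2.7740×10^-7 ≈ 55.52, so 55 complete revolutions.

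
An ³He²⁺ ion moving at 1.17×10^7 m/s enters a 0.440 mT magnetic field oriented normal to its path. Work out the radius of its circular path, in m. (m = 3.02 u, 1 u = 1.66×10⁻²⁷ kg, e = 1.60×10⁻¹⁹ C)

r ≈ 417 m

The magnetic force provides the centripetal force: qvB = mv²/r, so r = mv/(qB).
r = (5.01×10^-27 kg)(1.17×10^7 m/s) / [(2×1.60×10^-19 C)(4.40×10^-4 T)] = 417 m.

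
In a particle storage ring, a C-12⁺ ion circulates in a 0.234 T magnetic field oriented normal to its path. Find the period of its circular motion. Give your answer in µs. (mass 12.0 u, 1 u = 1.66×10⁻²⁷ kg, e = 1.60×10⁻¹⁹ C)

T ≈ 3.34 µs

The cyclotron period is independent of speed: T = 2πm/(qB).
T = 2π(1.99×10^-26) / [(1×1.60×10^-19)(0.234)] = 3.34×10^-6 s.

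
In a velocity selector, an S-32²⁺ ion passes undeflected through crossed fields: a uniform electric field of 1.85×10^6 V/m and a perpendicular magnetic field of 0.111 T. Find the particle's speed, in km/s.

v ≈ 16700 km/s

For zero net force, qE = qvB, so v = E/B.
v = (1.85×10^6) / (0.111) = 1.67×10^7 m/s.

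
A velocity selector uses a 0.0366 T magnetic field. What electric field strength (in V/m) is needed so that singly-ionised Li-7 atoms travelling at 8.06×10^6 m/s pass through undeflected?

E ≈ 2.95×10^5 V/m

qE = qvB ⇒ E = vB = (8.06×10^6)(0.0366) = 2.95×10^5 V/m.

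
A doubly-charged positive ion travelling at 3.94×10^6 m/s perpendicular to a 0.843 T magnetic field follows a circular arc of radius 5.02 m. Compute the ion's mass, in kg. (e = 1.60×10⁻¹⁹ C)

qvB = mv²/r ⇒ m = qBr/v.
m = (2×1.60×10^-19)(0.843)(5.02) / (3.94×10^6) = 3.44×10^-25 kg.

m ≈ 3.44×10^-25 kg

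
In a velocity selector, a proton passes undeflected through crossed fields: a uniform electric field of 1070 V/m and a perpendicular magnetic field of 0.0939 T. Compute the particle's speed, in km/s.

v ≈ 11.4 km/s

For zero net force, qE = qvB, so v = E/B.
v = (1070) / (0.0939) = 1.14×10^4 m/s.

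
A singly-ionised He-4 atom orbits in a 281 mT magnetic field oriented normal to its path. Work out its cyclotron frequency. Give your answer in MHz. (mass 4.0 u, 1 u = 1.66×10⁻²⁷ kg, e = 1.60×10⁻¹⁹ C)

f = qB/(2πm) = (1×1.60×10^-19)(0.281) / [2π(6.64×10^-27)] = 1.08×10^6 Hz.

f ≈ 1.08 MHz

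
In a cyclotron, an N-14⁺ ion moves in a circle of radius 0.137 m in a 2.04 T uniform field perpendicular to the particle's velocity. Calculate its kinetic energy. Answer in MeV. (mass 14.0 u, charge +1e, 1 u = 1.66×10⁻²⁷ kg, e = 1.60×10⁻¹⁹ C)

K ≈ 0.269 MeV

v = qBr/m = (1×1.60×10^-19)(2.04)(0.137) / (2.32×10^-26) = 1.92×10^6 m/s.
K = ½mv² = 0.5·(2.32×10^-26)·(1.92×10^6)² = 4.30×10^-14 J = 0.269 MeV.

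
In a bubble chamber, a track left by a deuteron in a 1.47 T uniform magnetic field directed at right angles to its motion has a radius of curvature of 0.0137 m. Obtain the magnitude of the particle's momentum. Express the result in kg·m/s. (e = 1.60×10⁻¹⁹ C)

Since qvB = mv²/r, the momentum p = mv = qBr.
p = (1×1.60×10^-19)(1.47)(0.0137) = 3.22×10^-21 kg·m/s.

p ≈ 3.22×10^-21 kg·m/s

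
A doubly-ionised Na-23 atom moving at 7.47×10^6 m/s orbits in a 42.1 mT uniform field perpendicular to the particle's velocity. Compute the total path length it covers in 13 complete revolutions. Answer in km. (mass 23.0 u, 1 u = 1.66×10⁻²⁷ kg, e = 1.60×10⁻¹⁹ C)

L ≈ 1.73 km

r = mv/(qB) = 21.2 m, so one revolution covers 2πr = 133 m.
In 13 revolutions: L = 13·2πr = 1730 m.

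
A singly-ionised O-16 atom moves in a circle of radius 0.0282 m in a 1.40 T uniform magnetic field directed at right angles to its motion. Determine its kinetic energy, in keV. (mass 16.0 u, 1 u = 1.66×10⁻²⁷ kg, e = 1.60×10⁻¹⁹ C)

K ≈ 4.69 keV

v = qBr/m = (1×1.60×10^-19)(1.40)(0.0282) / (2.66×10^-26) = 2.38×10^5 m/s.
K = ½mv² = 0.5·(2.66×10^-26)·(2.38×10^5)² = 7.51×10^-16 J = 4.69 keV.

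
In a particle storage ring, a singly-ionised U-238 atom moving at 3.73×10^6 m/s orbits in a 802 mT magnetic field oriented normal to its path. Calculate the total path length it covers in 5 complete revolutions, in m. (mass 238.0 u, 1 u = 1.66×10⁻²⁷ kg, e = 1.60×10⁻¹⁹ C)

r = mv/(qB) = 11.5 m, so one revolution covers 2πr = 72.2 m.
In 5 revolutions: L = 5·2πr = 361 m.

L ≈ 361 m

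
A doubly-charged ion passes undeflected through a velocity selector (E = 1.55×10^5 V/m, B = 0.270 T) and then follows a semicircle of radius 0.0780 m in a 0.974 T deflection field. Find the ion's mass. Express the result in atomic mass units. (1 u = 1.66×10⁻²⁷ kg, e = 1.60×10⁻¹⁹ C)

m ≈ 25.5 u

v = E/B₁ = 5.74×10^5 m/s.
From r = mv/(qB₂), m = qB₂r/v = (2×1.60×10^-19)(0.974)(0.0780) / (5.74×10^5) = 4.23×10^-26 kg.
In atomic mass units: m = 4.23×10^-26 / 1.66×10^-27 = 25.5 u.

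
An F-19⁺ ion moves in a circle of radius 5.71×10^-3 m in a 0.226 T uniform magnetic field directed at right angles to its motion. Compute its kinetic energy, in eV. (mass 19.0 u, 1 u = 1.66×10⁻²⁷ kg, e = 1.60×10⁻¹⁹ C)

v = qBr/m = (1×1.60×10^-19)(0.226)(5.71×10^-3) / (3.15×10^-26) = 6550 m/s.
K = ½mv² = 0.5·(3.15×10^-26)·(6550)² = 6.76×10^-19 J = 4.22 eV.

K ≈ 4.22 eV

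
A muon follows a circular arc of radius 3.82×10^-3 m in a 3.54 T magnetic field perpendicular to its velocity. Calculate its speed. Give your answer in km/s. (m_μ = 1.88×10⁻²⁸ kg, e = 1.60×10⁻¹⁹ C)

v ≈ 11500 km/s

From qvB = mv²/r, v = qBr/m.
v = (1×1.60×10^-19)(3.54)(3.82×10^-3) / (1.88×10^-28) = 1.15×10^7 m/s.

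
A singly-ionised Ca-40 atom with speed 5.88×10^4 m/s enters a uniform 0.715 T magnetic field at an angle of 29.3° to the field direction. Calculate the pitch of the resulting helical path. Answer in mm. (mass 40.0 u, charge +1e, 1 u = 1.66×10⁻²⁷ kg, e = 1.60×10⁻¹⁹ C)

The velocity component along B is v∥ = v cos29.3° = 5.13×10^4 m/s.
The cyclotron period T = 2πm/(qB) = 3.65×10^-6 s is set by m, q, B alone.
Pitch = v∥·T = (5.13×10^4)(3.65×10^-6) = 0.187 m.

pitch ≈ 187 mm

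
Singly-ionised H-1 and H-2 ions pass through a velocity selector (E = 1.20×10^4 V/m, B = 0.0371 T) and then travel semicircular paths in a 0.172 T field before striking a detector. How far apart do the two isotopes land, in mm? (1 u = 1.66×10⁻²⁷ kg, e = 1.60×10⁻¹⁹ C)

Both emerge at v = E/B₁ = 3.23×10^5 m/s.
r = mv/(qB₂), so r₁ = 0.0195 m and r₂ = 0.0390 m, giving Δr = 0.0195 m.
After a semicircle each ion lands a diameter 2r from the entry slit, so the separation is 2Δr = 0.0390 m.

Δd ≈ 39.0 mm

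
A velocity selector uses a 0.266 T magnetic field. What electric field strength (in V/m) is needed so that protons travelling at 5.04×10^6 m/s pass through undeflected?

qE = qvB ⇒ E = vB = (5.04×10^6)(0.266) = 1.34×10^6 V/m.

E ≈ 1.34×10^6 V/m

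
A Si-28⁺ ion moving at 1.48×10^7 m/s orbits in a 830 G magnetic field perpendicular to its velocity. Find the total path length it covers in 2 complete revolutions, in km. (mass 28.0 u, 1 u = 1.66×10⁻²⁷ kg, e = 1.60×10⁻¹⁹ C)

L ≈ 0.651 km

r = mv/(qB) = 51.8 m, so one revolution covers 2πr = 325 m.
In 2 revolutions: L = 2·2πr = 651 m.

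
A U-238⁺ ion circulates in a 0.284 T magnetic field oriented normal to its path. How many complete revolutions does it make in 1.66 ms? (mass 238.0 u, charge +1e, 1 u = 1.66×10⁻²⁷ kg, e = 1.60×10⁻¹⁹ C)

N = 30

T = 2πm/(qB) = 2π(3.9508×10^-25) / [(1×1.60×10^-19)(0.284)] = 5.4629×10^-5 s.
N = t/T = 1.66×10^-3 / 5.4629×10^-5 ≈ 30.39, so 30 complete revolutions.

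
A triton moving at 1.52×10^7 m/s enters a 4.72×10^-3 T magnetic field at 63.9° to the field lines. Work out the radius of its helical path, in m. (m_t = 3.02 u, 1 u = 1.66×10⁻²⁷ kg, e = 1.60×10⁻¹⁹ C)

r ≈ 90.6 m

Only the perpendicular component v⊥ = v sin63.9° = 1.37×10^7 m/s is bent by the field.
r = m v⊥ /(qB) = (5.01×10^-27)(1.37×10^7) / [(1×1.60×10^-19)(4.72×10^-3)] = 90.6 m.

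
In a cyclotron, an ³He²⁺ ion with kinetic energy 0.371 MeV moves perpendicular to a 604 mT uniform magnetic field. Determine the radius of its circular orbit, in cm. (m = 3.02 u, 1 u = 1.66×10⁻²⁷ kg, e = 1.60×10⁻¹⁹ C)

Convert the energy: K = 0.371 MeV = 5.94×10^-14 J.
v = √(2K/m) = √(2·5.94×10^-14/5.01×10^-27) = 4.87×10^6 m/s.
r = mv/(qB) = (5.01×10^-27)(4.87×10^6) / [(2×1.60×10^-19)(0.604)] = 0.126 m.

r ≈ 12.6 cm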